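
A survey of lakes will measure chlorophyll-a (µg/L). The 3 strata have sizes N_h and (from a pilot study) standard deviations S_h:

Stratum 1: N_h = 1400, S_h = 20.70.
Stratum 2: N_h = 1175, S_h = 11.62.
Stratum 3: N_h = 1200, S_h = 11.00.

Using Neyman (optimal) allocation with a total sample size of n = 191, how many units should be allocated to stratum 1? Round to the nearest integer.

Neyman allocation: n_h = n · N_h S_h / Σ N_i S_i, with n = 191.
  stratum 1: N_h·S_h = 1400·20.70 = 28980.00
  stratum 2: N_h·S_h = 1175·11.62 = 13653.50
  stratum 3: N_h·S_h = 1200·11.00 = 13200.00
Σ N_h S_h = 55833.50
n for stratum 1 = 191·28980.00/55833.50 = 99.137 → 99

99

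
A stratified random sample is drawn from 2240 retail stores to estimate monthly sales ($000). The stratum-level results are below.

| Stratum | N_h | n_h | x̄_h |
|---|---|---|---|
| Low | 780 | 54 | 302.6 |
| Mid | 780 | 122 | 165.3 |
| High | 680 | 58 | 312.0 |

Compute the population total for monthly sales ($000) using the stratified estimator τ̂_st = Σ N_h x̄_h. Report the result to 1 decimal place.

τ̂_st = Σ N_h x̄_h = 780·302.6 + 780·165.3 + 680·312.0 = 577122.0

τ̂_st ≈ 577122.0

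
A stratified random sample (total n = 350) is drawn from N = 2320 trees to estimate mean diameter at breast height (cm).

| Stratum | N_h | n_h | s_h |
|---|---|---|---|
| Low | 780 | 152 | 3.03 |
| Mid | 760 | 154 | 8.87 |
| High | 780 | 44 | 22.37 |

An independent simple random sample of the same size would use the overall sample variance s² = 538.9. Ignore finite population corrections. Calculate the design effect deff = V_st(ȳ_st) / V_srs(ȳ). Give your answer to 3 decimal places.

V̂(ȳ_st) = Σ W_h² s_h²/n_h, with W_h = N_h/N and N = 2320:
  stratum Low: (780/2320)²·3.03²/152 = 0.00682739
  stratum Mid: (760/2320)²·8.87²/154 = 0.0548249
  stratum High: (780/2320)²·22.37²/44 = 1.28556
V_st = 1.34721
V_srs = s²/n = 538.9/350 = 1.53971
deff = V_st / V_srs = 1.34721/1.53971 = 0.8750

deff ≈ 0.875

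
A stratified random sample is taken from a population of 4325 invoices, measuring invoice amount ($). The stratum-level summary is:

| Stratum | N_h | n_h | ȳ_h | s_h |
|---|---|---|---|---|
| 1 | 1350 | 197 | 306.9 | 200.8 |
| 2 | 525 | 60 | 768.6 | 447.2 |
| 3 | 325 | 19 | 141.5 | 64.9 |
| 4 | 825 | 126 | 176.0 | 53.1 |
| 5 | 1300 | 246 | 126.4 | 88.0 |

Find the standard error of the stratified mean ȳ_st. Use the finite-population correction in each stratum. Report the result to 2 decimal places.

SE(ȳ_st) ≈ 8.04

V̂(ȳ_st) = Σ W_h² (1 − n_h/N_h) s_h²/n_h, with W_h = N_h/N and N = 4325:
  stratum 1: (1350/4325)²·(1 − 197/1350)·200.8²/197 = 17.0315
  stratum 2: (525/4325)²·(1 − 60/525)·447.2²/60 = 43.5003
  stratum 3: (325/4325)²·(1 − 19/325)·64.9²/19 = 1.17861
  stratum 4: (825/4325)²·(1 − 126/825)·53.1²/126 = 0.689886
  stratum 5: (1300/4325)²·(1 − 246/1300)·88.0²/246 = 2.30591
V̂(ȳ_st) = 64.7062
SE(ȳ_st) = √64.7062 = 8.04402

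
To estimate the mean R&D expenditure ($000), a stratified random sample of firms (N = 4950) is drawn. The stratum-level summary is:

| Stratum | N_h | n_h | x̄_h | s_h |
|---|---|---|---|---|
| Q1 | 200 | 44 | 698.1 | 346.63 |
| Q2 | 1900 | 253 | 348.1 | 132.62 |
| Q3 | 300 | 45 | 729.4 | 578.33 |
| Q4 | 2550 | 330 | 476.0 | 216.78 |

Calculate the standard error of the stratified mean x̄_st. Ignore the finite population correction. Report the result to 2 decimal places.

V̂(x̄_st) = Σ W_h² s_h²/n_h, with W_h = N_h/N and N = 4950:
  stratum Q1: (200/4950)²·346.63²/44 = 4.45789
  stratum Q2: (1900/4950)²·132.62²/253 = 10.2422
  stratum Q3: (300/4950)²·578.33²/45 = 27.3005
  stratum Q4: (2550/4950)²·216.78²/330 = 37.7915
V̂(x̄_st) = 79.7922
SE(x̄_st) = √79.7922 = 8.93265

SE(x̄_st) ≈ 8.93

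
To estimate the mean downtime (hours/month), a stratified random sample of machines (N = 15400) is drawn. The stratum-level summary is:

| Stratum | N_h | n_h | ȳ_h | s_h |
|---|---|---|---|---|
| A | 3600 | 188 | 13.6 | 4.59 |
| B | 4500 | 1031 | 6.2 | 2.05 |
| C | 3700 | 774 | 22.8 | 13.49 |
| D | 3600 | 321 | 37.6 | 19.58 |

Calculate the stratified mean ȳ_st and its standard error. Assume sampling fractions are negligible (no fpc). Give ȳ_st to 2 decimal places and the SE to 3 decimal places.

ȳ_st = Σ W_h ȳ_h = (3600·13.6 + 4500·6.2 + 3700·22.8 + 3600·37.6)/15400 = 19.25844
V̂(ȳ_st) = Σ W_h² s_h²/n_h, with W_h = N_h/N and N = 15400:
  stratum A: (3600/15400)²·4.59²/188 = 0.00612394
  stratum B: (4500/15400)²·2.05²/1031 = 0.000348043
  stratum C: (3700/15400)²·13.49²/774 = 0.013572
  stratum D: (3600/15400)²·19.58²/321 = 0.0652655
V̂(ȳ_st) = 0.0853096
SE(ȳ_st) = √0.0853096 = 0.292078

ȳ_st ≈ 19.26, SE ≈ 0.292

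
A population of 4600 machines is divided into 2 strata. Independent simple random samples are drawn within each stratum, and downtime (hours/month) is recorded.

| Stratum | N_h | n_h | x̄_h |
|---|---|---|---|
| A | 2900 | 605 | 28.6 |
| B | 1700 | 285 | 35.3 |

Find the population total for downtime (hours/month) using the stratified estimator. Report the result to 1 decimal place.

τ̂_st = Σ N_h x̄_h = 2900·28.6 + 1700·35.3 = 142950.0

τ̂_st ≈ 142950.0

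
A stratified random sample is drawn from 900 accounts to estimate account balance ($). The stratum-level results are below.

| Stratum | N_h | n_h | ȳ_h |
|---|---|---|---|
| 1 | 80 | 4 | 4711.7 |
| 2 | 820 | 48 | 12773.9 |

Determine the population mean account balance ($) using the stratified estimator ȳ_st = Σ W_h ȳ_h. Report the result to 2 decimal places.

ȳ_st ≈ 12057.26

N = Σ N_h = 900. Stratum weights W_h = N_h/N.
ȳ_st = (80·4711.7 + 820·12773.9) / 900 = 12057.2600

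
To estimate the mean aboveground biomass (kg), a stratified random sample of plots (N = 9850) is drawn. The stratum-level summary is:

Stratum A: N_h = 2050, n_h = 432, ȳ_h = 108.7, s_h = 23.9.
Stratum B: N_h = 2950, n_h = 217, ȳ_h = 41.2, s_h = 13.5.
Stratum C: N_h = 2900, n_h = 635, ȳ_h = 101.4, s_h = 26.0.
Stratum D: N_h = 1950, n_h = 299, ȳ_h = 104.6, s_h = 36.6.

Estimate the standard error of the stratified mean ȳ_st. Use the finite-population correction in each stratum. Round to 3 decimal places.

SE(ȳ_st) ≈ 0.579

V̂(ȳ_st) = Σ W_h² (1 − n_h/N_h) s_h²/n_h, with W_h = N_h/N and N = 9850:
  stratum A: (2050/9850)²·(1 − 432/2050)·23.9²/432 = 0.0452035
  stratum B: (2950/9850)²·(1 − 217/2950)·13.5²/217 = 0.0697906
  stratum C: (2900/9850)²·(1 − 635/2900)·26.0²/635 = 0.072072
  stratum D: (1950/9850)²·(1 − 299/1950)·36.6²/299 = 0.148662
V̂(ȳ_st) = 0.335728
SE(ȳ_st) = √0.335728 = 0.579421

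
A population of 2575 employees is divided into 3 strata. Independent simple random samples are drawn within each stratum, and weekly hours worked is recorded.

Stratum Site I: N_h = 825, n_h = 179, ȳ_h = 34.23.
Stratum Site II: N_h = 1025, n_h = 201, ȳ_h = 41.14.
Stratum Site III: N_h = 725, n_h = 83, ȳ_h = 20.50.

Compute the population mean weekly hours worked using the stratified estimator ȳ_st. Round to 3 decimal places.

N = Σ N_h = 2575. Stratum weights W_h = N_h/N.
ȳ_st = (825·34.23 + 1025·41.14 + 725·20.50) / 2575 = 33.11485

ȳ_st ≈ 33.115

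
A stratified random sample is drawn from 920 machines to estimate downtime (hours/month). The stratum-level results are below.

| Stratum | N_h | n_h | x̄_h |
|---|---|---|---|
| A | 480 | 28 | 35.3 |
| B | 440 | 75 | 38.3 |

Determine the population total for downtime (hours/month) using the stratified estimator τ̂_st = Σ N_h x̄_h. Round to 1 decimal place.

τ̂_st = Σ N_h x̄_h = 480·35.3 + 440·38.3 = 33796.0

τ̂_st ≈ 33796.0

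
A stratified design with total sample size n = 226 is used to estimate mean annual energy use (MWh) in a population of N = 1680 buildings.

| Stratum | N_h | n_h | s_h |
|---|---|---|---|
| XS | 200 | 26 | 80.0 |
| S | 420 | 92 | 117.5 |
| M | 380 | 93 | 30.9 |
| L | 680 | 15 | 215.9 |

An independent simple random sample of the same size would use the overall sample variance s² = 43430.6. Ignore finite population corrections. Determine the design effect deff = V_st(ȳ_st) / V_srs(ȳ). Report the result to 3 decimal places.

V̂(ȳ_st) = Σ W_h² s_h²/n_h, with W_h = N_h/N and N = 1680:
  stratum XS: (200/1680)²·80.0²/26 = 3.48857
  stratum S: (420/1680)²·117.5²/92 = 9.37925
  stratum M: (380/1680)²·30.9²/93 = 0.52527
  stratum L: (680/1680)²·215.9²/15 = 509.112
V_st = 522.505
V_srs = s²/n = 43430.6/226 = 192.171
deff = V_st / V_srs = 522.505/192.171 = 2.7190

deff ≈ 2.719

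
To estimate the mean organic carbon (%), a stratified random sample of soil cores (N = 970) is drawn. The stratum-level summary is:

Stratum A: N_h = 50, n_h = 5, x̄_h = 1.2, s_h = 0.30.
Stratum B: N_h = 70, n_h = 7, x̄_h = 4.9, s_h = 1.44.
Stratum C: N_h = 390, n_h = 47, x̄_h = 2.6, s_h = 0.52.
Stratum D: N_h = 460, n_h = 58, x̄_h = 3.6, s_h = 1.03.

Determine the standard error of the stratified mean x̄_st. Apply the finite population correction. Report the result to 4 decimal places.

V̂(x̄_st) = Σ W_h² (1 − n_h/N_h) s_h²/n_h, with W_h = N_h/N and N = 970:
  stratum A: (50/970)²·(1 − 5/50)·0.30²/5 = 4.30439e-05
  stratum B: (70/970)²·(1 − 7/70)·1.44²/7 = 0.00138842
  stratum C: (390/970)²·(1 − 47/390)·0.52²/47 = 0.000817945
  stratum D: (460/970)²·(1 − 58/460)·1.03²/58 = 0.0035949
V̂(x̄_st) = 0.00584431
SE(x̄_st) = √0.00584431 = 0.0764481

SE(x̄_st) ≈ 0.0764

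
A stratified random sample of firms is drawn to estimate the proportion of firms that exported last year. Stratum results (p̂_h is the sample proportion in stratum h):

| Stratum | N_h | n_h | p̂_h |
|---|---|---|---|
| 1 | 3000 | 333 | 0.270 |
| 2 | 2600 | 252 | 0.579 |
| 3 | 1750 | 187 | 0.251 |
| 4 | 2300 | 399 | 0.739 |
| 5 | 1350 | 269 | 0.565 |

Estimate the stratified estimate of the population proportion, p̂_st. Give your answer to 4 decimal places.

p̂_st ≈ 0.4743

N = 11000; stratum weights W_h = N_h/N.
p̂_st = Σ W_h p̂_h = (3000·0.270 + 2600·0.579 + 1750·0.251 + 2300·0.739 + 1350·0.565)/11000 = 0.47428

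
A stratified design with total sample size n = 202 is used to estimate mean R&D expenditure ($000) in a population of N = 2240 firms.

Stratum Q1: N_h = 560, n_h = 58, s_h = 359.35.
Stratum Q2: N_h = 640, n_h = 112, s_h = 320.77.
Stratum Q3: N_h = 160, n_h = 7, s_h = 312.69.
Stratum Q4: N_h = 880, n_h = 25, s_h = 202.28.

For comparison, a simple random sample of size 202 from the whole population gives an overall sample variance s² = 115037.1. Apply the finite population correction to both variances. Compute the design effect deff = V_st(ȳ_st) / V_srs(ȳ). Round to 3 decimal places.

V̂(ȳ_st) = Σ W_h² (1 − n_h/N_h) s_h²/n_h, with W_h = N_h/N and N = 2240:
  stratum Q1: (560/2240)²·(1 − 58/560)·359.35²/58 = 124.739
  stratum Q2: (640/2240)²·(1 − 112/640)·320.77²/112 = 61.871
  stratum Q3: (160/2240)²·(1 − 7/160)·312.69²/7 = 68.1468
  stratum Q4: (880/2240)²·(1 − 25/880)·202.28²/25 = 245.425
V_st = 500.182
V_srs = (1 − 202/2240)·115037.1/202 = 518.135
deff = V_st / V_srs = 500.182/518.135 = 0.9654

deff ≈ 0.965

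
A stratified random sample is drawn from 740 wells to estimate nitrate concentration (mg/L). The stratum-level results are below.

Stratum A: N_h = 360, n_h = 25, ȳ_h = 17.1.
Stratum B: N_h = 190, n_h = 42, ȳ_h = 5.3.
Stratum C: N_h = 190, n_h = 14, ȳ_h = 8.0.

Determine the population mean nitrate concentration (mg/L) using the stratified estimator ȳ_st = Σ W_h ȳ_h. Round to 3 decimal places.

ȳ_st ≈ 11.734

N = Σ N_h = 740. Stratum weights W_h = N_h/N.
ȳ_st = (360·17.1 + 190·5.3 + 190·8.0) / 740 = 11.73378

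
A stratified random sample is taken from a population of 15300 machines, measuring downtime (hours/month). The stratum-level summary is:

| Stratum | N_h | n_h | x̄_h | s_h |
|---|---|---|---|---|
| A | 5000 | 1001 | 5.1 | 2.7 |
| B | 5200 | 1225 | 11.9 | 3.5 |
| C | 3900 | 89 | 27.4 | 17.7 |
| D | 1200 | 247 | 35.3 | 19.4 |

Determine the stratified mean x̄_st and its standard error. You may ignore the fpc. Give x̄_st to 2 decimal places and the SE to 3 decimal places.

x̄_st = Σ W_h x̄_h = (5000·5.1 + 5200·11.9 + 3900·27.4 + 1200·35.3)/15300 = 15.46405
V̂(x̄_st) = Σ W_h² s_h²/n_h, with W_h = N_h/N and N = 15300:
  stratum A: (5000/15300)²·2.7²/1001 = 0.000777769
  stratum B: (5200/15300)²·3.5²/1225 = 0.00115511
  stratum C: (3900/15300)²·17.7²/89 = 0.228719
  stratum D: (1200/15300)²·19.4²/247 = 0.00937316
V̂(x̄_st) = 0.240025
SE(x̄_st) = √0.240025 = 0.489924

x̄_st ≈ 15.46, SE ≈ 0.490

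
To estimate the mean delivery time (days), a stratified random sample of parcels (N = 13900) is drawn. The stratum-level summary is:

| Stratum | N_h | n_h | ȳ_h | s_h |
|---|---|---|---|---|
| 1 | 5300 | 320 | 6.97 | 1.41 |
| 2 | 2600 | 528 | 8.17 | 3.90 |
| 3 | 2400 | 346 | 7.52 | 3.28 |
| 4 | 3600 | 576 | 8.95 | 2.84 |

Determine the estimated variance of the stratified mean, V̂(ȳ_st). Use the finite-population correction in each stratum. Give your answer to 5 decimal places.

V̂(ȳ_st) ≈ 0.00323

V̂(ȳ_st) = Σ W_h² (1 − n_h/N_h) s_h²/n_h, with W_h = N_h/N and N = 13900:
  stratum 1: (5300/13900)²·(1 − 320/5300)·1.41²/320 = 0.000848719
  stratum 2: (2600/13900)²·(1 − 528/2600)·3.90²/528 = 0.000803209
  stratum 3: (2400/13900)²·(1 − 346/2400)·3.28²/346 = 0.00079333
  stratum 4: (3600/13900)²·(1 − 576/3600)·2.84²/576 = 0.000788985
V̂(ȳ_st) = 0.00323424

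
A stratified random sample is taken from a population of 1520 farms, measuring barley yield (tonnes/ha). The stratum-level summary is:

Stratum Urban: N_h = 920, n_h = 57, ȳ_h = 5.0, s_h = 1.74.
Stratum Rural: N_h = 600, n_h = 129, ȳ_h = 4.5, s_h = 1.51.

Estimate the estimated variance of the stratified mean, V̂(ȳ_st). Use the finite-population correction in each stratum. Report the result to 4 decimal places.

V̂(ȳ_st) ≈ 0.0204

V̂(ȳ_st) = Σ W_h² (1 − n_h/N_h) s_h²/n_h, with W_h = N_h/N and N = 1520:
  stratum Urban: (920/1520)²·(1 − 57/920)·1.74²/57 = 0.018253
  stratum Rural: (600/1520)²·(1 − 129/600)·1.51²/129 = 0.00216197
V̂(ȳ_st) = 0.020415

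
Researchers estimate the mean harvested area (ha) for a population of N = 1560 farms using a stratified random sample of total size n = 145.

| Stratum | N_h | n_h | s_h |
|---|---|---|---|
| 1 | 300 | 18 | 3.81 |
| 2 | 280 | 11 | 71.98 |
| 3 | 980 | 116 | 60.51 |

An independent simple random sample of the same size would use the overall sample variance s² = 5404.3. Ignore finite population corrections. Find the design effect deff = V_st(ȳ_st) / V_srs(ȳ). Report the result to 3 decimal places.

deff ≈ 0.742

V̂(ȳ_st) = Σ W_h² s_h²/n_h, with W_h = N_h/N and N = 1560:
  stratum 1: (300/1560)²·3.81²/18 = 0.0298243
  stratum 2: (280/1560)²·71.98²/11 = 15.1739
  stratum 3: (980/1560)²·60.51²/116 = 12.4566
V_st = 27.6603
V_srs = s²/n = 5404.3/145 = 37.271
deff = V_st / V_srs = 27.6603/37.271 = 0.7421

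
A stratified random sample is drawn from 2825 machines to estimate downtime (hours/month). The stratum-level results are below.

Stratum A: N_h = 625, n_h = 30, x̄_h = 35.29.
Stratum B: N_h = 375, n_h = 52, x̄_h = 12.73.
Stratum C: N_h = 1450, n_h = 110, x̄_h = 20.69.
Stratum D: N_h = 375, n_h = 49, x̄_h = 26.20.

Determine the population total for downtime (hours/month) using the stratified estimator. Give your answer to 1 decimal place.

τ̂_st = Σ N_h x̄_h = 625·35.29 + 375·12.73 + 1450·20.69 + 375·26.20 = 66655.5

τ̂_st ≈ 66655.5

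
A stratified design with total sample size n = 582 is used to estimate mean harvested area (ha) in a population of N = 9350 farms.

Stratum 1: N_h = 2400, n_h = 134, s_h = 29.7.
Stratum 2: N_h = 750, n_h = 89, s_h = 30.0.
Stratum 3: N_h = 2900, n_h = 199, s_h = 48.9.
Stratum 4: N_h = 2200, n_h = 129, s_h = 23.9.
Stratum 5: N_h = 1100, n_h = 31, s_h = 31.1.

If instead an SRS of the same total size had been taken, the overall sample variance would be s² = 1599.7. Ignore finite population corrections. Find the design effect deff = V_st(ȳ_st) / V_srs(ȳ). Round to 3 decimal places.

V̂(ȳ_st) = Σ W_h² s_h²/n_h, with W_h = N_h/N and N = 9350:
  stratum 1: (2400/9350)²·29.7²/134 = 0.433718
  stratum 2: (750/9350)²·30.0²/89 = 0.0650657
  stratum 3: (2900/9350)²·48.9²/199 = 1.15595
  stratum 4: (2200/9350)²·23.9²/129 = 0.245148
  stratum 5: (1100/9350)²·31.1²/31 = 0.431838
V_st = 2.33172
V_srs = s²/n = 1599.7/582 = 2.74863
deff = V_st / V_srs = 2.33172/2.74863 = 0.8483

deff ≈ 0.848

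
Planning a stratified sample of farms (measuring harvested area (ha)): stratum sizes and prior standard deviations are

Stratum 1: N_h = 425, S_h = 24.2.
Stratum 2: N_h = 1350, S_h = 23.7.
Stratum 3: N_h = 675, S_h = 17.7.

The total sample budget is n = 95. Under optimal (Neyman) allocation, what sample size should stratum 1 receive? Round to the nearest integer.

Neyman allocation: n_h = n · N_h S_h / Σ N_i S_i, with n = 95.
  stratum 1: N_h·S_h = 425·24.2 = 10285.00
  stratum 2: N_h·S_h = 1350·23.7 = 31995.00
  stratum 3: N_h·S_h = 675·17.7 = 11947.50
Σ N_h S_h = 54227.50
n for stratum 1 = 95·10285.00/54227.50 = 18.018 → 18

18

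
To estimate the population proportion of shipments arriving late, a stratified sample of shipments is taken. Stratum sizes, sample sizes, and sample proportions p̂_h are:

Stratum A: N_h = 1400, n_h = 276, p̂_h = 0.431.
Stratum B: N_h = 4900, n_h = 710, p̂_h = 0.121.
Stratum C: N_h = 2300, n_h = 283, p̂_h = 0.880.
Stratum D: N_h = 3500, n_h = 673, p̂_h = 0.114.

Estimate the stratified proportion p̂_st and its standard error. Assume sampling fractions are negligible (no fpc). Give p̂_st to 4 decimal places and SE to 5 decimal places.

p̂_st ≈ 0.2991, SE ≈ 0.00791

N = 12100; stratum weights W_h = N_h/N.
p̂_st = Σ W_h p̂_h = (1400·0.431 + 4900·0.121 + 2300·0.880 + 3500·0.114)/12100 = 0.29912
V̂(p̂_st) = Σ W_h² p̂_h(1−p̂_h)/(n_h−1):
  stratum A: (1400/12100)²·0.431·0.569/275 = 1.19383e-05
  stratum B: (4900/12100)²·0.121·0.879/709 = 2.46008e-05
  stratum C: (2300/12100)²·0.880·0.120/282 = 1.35301e-05
  stratum D: (3500/12100)²·0.114·0.886/672 = 1.25758e-05
V̂(p̂_st) = 6.26449e-05; SE = √V̂ = 0.00791486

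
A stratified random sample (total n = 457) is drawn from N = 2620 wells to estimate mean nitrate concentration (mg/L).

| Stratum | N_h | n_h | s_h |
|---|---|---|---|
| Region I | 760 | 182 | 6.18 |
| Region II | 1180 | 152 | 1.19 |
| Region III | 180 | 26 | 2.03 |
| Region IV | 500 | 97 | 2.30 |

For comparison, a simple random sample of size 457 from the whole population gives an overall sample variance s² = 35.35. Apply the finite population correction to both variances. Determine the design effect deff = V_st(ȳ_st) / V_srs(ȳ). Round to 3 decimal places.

V̂(ȳ_st) = Σ W_h² (1 − n_h/N_h) s_h²/n_h, with W_h = N_h/N and N = 2620:
  stratum Region I: (760/2620)²·(1 − 182/760)·6.18²/182 = 0.013429
  stratum Region II: (1180/2620)²·(1 − 152/1180)·1.19²/152 = 0.00164635
  stratum Region III: (180/2620)²·(1 − 26/180)·2.03²/26 = 0.000640043
  stratum Region IV: (500/2620)²·(1 − 97/500)·2.30²/97 = 0.00160087
V_st = 0.0173163
V_srs = (1 − 457/2620)·35.35/457 = 0.0638599
deff = V_st / V_srs = 0.0173163/0.0638599 = 0.2712

deff ≈ 0.271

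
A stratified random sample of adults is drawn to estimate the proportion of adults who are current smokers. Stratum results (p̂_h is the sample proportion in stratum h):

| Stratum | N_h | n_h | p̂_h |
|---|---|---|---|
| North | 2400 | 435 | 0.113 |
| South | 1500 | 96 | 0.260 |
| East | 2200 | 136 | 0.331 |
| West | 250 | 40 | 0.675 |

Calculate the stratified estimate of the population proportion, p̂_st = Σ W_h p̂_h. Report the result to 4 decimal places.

N = 6350; stratum weights W_h = N_h/N.
p̂_st = Σ W_h p̂_h = (2400·0.113 + 1500·0.260 + 2200·0.331 + 250·0.675)/6350 = 0.24538

p̂_st ≈ 0.2454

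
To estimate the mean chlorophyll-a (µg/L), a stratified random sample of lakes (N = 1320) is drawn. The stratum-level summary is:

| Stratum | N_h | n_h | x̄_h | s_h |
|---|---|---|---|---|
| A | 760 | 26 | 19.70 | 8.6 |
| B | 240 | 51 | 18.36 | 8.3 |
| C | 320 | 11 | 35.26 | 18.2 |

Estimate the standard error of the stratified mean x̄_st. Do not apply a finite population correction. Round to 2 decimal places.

V̂(x̄_st) = Σ W_h² s_h²/n_h, with W_h = N_h/N and N = 1320:
  stratum A: (760/1320)²·8.6²/26 = 0.942981
  stratum B: (240/1320)²·8.3²/51 = 0.044654
  stratum C: (320/1320)²·18.2²/11 = 1.76971
V̂(x̄_st) = 2.75735
SE(x̄_st) = √2.75735 = 1.66053

SE(x̄_st) ≈ 1.66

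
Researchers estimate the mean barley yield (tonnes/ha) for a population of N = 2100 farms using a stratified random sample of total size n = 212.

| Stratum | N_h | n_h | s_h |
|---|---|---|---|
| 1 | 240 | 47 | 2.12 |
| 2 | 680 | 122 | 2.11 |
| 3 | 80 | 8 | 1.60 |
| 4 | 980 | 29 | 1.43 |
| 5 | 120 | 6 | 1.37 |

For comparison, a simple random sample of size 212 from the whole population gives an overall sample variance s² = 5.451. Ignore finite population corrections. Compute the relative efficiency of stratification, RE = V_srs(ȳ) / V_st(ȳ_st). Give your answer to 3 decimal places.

RE ≈ 1.173

V̂(ȳ_st) = Σ W_h² s_h²/n_h, with W_h = N_h/N and N = 2100:
  stratum 1: (240/2100)²·2.12²/47 = 0.00124899
  stratum 2: (680/2100)²·2.11²/122 = 0.00382635
  stratum 3: (80/2100)²·1.60²/8 = 0.000464399
  stratum 4: (980/2100)²·1.43²/29 = 0.0153563
  stratum 5: (120/2100)²·1.37²/6 = 0.00102144
V_st = 0.0219175
V_srs = s²/n = 5.451/212 = 0.0257123
Relative efficiency = V_srs / V_st = 0.0257123/0.0219175 = 1.1731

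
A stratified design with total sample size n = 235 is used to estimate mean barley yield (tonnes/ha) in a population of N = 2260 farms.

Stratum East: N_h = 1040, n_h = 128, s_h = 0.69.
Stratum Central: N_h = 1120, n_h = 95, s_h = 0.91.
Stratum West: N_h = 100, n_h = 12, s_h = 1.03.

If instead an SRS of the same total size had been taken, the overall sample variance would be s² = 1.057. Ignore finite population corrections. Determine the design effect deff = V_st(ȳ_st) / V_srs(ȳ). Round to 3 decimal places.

V̂(ȳ_st) = Σ W_h² s_h²/n_h, with W_h = N_h/N and N = 2260:
  stratum East: (1040/2260)²·0.69²/128 = 0.000787659
  stratum Central: (1120/2260)²·0.91²/95 = 0.00214081
  stratum West: (100/2260)²·1.03²/12 = 0.000173092
V_st = 0.00310156
V_srs = s²/n = 1.057/235 = 0.00449787
deff = V_st / V_srs = 0.00310156/0.00449787 = 0.6896

deff ≈ 0.690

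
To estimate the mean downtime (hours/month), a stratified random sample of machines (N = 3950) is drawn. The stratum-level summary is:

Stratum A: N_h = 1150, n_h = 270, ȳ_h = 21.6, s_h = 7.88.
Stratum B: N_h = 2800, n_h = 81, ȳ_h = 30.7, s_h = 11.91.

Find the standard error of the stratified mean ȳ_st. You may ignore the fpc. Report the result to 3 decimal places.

SE(ȳ_st) ≈ 0.948

V̂(ȳ_st) = Σ W_h² s_h²/n_h, with W_h = N_h/N and N = 3950:
  stratum A: (1150/3950)²·7.88²/270 = 0.0194935
  stratum B: (2800/3950)²·11.91²/81 = 0.879955
V̂(ȳ_st) = 0.899448
SE(ȳ_st) = √0.899448 = 0.948393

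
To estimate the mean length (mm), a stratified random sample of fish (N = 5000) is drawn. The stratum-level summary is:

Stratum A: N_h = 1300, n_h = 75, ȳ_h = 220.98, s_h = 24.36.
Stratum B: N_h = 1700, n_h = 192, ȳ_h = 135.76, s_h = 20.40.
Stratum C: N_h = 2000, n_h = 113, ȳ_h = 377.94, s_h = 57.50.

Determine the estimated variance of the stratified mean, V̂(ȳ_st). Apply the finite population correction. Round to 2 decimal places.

V̂(ȳ_st) ≈ 5.14

V̂(ȳ_st) = Σ W_h² (1 − n_h/N_h) s_h²/n_h, with W_h = N_h/N and N = 5000:
  stratum A: (1300/5000)²·(1 − 75/1300)·24.36²/75 = 0.504003
  stratum B: (1700/5000)²·(1 − 192/1700)·20.40²/192 = 0.222264
  stratum C: (2000/5000)²·(1 − 113/2000)·57.50²/113 = 4.41692
V̂(ȳ_st) = 5.14318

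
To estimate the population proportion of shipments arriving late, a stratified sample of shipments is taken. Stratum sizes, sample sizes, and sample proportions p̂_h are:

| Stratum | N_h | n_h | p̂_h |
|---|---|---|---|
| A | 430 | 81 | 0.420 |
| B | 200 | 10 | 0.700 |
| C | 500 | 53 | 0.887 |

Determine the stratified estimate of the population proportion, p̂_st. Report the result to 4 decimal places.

p̂_st ≈ 0.6762

N = 1130; stratum weights W_h = N_h/N.
p̂_st = Σ W_h p̂_h = (430·0.420 + 200·0.700 + 500·0.887)/1130 = 0.67619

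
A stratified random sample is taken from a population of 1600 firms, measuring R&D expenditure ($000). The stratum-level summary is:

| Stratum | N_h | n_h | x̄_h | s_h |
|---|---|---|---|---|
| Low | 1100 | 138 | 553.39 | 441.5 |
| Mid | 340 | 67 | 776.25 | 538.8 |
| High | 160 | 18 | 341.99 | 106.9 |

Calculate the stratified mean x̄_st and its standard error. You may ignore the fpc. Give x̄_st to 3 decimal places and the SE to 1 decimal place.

x̄_st ≈ 579.608, SE ≈ 29.5

x̄_st = Σ W_h x̄_h = (1100·553.39 + 340·776.25 + 160·341.99)/1600 = 579.60775
V̂(x̄_st) = Σ W_h² s_h²/n_h, with W_h = N_h/N and N = 1600:
  stratum Low: (1100/1600)²·441.5²/138 = 667.618
  stratum Mid: (340/1600)²·538.8²/67 = 195.658
  stratum High: (160/1600)²·106.9²/18 = 6.34867
V̂(x̄_st) = 869.624
SE(x̄_st) = √869.624 = 29.4894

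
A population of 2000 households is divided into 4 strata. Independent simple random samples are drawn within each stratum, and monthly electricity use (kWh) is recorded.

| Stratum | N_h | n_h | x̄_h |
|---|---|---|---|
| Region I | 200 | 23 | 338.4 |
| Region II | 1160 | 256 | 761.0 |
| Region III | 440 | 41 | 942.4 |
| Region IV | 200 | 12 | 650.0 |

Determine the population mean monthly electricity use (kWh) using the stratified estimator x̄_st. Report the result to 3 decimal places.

x̄_st ≈ 747.548

N = Σ N_h = 2000. Stratum weights W_h = N_h/N.
x̄_st = (200·338.4 + 1160·761.0 + 440·942.4 + 200·650.0) / 2000 = 747.54800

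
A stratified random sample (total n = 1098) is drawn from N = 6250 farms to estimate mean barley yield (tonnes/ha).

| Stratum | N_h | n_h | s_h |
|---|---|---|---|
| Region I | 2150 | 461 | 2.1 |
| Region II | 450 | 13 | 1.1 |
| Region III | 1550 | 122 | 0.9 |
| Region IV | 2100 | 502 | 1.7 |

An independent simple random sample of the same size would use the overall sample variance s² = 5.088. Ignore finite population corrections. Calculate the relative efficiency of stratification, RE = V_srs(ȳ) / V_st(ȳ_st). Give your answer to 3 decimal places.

V̂(ȳ_st) = Σ W_h² s_h²/n_h, with W_h = N_h/N and N = 6250:
  stratum Region I: (2150/6250)²·2.1²/461 = 0.00113202
  stratum Region II: (450/6250)²·1.1²/13 = 0.000482511
  stratum Region III: (1550/6250)²·0.9²/122 = 0.000408346
  stratum Region IV: (2100/6250)²·1.7²/502 = 0.000649939
V_st = 0.00267282
V_srs = s²/n = 5.088/1098 = 0.00463388
Relative efficiency = V_srs / V_st = 0.00463388/0.00267282 = 1.7337

RE ≈ 1.734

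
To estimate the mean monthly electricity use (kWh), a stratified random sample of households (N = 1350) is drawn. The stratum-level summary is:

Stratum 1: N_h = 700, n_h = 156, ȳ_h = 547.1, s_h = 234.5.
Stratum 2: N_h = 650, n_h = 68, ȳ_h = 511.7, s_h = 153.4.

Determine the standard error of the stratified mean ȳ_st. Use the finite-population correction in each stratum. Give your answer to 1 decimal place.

SE(ȳ_st) ≈ 12.1

V̂(ȳ_st) = Σ W_h² (1 − n_h/N_h) s_h²/n_h, with W_h = N_h/N and N = 1350:
  stratum 1: (700/1350)²·(1 − 156/700)·234.5²/156 = 73.653
  stratum 2: (650/1350)²·(1 − 68/650)·153.4²/68 = 71.8308
V̂(ȳ_st) = 145.484
SE(ȳ_st) = √145.484 = 12.0617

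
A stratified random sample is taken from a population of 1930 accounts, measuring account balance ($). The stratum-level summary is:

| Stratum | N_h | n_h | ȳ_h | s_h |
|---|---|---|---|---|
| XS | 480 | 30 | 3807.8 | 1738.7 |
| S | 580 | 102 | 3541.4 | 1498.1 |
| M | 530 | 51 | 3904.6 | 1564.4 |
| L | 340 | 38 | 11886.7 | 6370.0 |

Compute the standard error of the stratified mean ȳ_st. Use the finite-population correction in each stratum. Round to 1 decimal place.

SE(ȳ_st) ≈ 200.5

V̂(ȳ_st) = Σ W_h² (1 − n_h/N_h) s_h²/n_h, with W_h = N_h/N and N = 1930:
  stratum XS: (480/1930)²·(1 − 30/480)·1738.7²/30 = 5843.42
  stratum S: (580/1930)²·(1 − 102/580)·1498.1²/102 = 1637.66
  stratum M: (530/1930)²·(1 − 51/530)·1564.4²/51 = 3270.56
  stratum L: (340/1930)²·(1 − 38/340)·6370.0²/38 = 29435.2
V̂(ȳ_st) = 40186.8
SE(ȳ_st) = √40186.8 = 200.466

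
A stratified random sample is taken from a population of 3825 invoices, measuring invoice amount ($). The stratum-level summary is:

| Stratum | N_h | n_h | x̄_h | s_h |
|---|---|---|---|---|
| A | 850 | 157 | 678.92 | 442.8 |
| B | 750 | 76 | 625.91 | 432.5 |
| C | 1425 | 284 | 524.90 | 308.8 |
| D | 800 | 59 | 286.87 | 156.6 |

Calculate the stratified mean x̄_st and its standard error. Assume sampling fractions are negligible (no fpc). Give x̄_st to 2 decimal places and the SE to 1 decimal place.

x̄_st ≈ 529.15, SE ≈ 14.9

x̄_st = Σ W_h x̄_h = (850·678.92 + 750·625.91 + 1425·524.90 + 800·286.87)/3825 = 529.14850
V̂(x̄_st) = Σ W_h² s_h²/n_h, with W_h = N_h/N and N = 3825:
  stratum A: (850/3825)²·442.8²/157 = 61.6724
  stratum B: (750/3825)²·432.5²/76 = 94.6277
  stratum C: (1425/3825)²·308.8²/284 = 46.6018
  stratum D: (800/3825)²·156.6²/59 = 18.1823
V̂(x̄_st) = 221.084
SE(x̄_st) = √221.084 = 14.8689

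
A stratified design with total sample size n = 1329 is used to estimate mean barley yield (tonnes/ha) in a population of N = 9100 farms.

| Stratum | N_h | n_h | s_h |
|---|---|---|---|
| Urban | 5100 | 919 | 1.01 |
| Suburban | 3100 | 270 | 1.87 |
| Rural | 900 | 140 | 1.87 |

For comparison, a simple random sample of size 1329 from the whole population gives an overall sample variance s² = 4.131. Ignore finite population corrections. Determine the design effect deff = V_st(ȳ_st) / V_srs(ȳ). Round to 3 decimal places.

V̂(ȳ_st) = Σ W_h² s_h²/n_h, with W_h = N_h/N and N = 9100:
  stratum Urban: (5100/9100)²·1.01²/919 = 0.000348646
  stratum Suburban: (3100/9100)²·1.87²/270 = 0.001503
  stratum Rural: (900/9100)²·1.87²/140 = 0.000244319
V_st = 0.00209597
V_srs = s²/n = 4.131/1329 = 0.00310835
deff = V_st / V_srs = 0.00209597/0.00310835 = 0.6743

deff ≈ 0.674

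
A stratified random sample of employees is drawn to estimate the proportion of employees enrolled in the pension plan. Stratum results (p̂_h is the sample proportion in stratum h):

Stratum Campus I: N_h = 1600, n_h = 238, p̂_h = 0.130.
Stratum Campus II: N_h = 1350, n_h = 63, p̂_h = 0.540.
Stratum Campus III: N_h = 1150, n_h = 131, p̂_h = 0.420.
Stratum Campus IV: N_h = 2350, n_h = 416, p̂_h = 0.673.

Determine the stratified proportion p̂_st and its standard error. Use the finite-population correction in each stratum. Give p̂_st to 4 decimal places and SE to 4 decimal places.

N = 6450; stratum weights W_h = N_h/N.
p̂_st = Σ W_h p̂_h = (1600·0.130 + 1350·0.540 + 1150·0.420 + 2350·0.673)/6450 = 0.46536
V̂(p̂_st) = Σ W_h² (1 − n_h/N_h) p̂_h(1−p̂_h)/(n_h−1):
  stratum Campus I: (1600/6450)²·(1 − 238/1600)·0.130·0.870/237 = 2.49972e-05
  stratum Campus II: (1350/6450)²·(1 − 63/1350)·0.540·0.460/62 = 0.000167322
  stratum Campus III: (1150/6450)²·(1 − 131/1150)·0.420·0.580/130 = 5.27821e-05
  stratum Campus IV: (2350/6450)²·(1 − 416/2350)·0.673·0.327/415 = 5.79321e-05
V̂(p̂_st) = 0.000303033; SE = √V̂ = 0.0174079

p̂_st ≈ 0.4654, SE ≈ 0.0174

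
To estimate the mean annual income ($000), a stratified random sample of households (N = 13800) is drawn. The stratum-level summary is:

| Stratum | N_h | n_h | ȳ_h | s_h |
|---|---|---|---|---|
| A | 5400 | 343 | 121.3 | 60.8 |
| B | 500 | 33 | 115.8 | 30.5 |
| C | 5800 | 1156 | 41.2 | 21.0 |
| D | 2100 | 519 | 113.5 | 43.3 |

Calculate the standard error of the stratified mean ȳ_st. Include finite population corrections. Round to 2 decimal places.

SE(ȳ_st) ≈ 1.30

V̂(ȳ_st) = Σ W_h² (1 − n_h/N_h) s_h²/n_h, with W_h = N_h/N and N = 13800:
  stratum A: (5400/13800)²·(1 − 343/5400)·60.8²/343 = 1.5454
  stratum B: (500/13800)²·(1 − 33/500)·30.5²/33 = 0.0345632
  stratum C: (5800/13800)²·(1 − 1156/5800)·21.0²/1156 = 0.0539564
  stratum D: (2100/13800)²·(1 − 519/2100)·43.3²/519 = 0.0629798
V̂(ȳ_st) = 1.6969
SE(ȳ_st) = √1.6969 = 1.30265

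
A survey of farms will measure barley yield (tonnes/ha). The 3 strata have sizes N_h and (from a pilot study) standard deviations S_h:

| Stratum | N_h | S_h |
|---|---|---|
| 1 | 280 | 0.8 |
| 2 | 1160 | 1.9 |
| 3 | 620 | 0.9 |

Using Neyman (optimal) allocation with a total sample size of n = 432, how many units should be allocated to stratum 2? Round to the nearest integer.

319

Neyman allocation: n_h = n · N_h S_h / Σ N_i S_i, with n = 432.
  stratum 1: N_h·S_h = 280·0.8 = 224.00
  stratum 2: N_h·S_h = 1160·1.9 = 2204.00
  stratum 3: N_h·S_h = 620·0.9 = 558.00
Σ N_h S_h = 2986.00
n for stratum 2 = 432·2204.00/2986.00 = 318.864 → 319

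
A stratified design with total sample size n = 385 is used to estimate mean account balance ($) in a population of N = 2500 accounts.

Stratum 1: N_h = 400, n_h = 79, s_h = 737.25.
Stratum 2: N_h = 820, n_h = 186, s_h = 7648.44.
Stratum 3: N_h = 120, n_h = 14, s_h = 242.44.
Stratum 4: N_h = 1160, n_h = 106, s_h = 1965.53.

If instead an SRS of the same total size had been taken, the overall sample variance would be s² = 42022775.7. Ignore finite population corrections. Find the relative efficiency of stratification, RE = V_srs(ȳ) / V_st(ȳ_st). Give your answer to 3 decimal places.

RE ≈ 2.607

V̂(ȳ_st) = Σ W_h² s_h²/n_h, with W_h = N_h/N and N = 2500:
  stratum 1: (400/2500)²·737.25²/79 = 176.134
  stratum 2: (820/2500)²·7648.44²/186 = 33836.1
  stratum 3: (120/2500)²·242.44²/14 = 9.67304
  stratum 4: (1160/2500)²·1965.53²/106 = 7846.74
V_st = 41868.7
V_srs = s²/n = 42022775.7/385 = 109150
Relative efficiency = V_srs / V_st = 109150/41868.7 = 2.6070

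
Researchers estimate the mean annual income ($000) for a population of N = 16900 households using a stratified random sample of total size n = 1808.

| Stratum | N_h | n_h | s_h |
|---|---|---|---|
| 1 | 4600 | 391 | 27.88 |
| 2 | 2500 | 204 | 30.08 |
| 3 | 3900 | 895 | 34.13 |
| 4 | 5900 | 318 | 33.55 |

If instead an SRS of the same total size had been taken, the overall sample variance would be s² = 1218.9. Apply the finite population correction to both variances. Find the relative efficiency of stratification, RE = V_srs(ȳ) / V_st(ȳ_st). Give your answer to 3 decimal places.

V̂(ȳ_st) = Σ W_h² (1 − n_h/N_h) s_h²/n_h, with W_h = N_h/N and N = 16900:
  stratum 1: (4600/16900)²·(1 − 391/4600)·27.88²/391 = 0.134763
  stratum 2: (2500/16900)²·(1 − 204/2500)·30.08²/204 = 0.0891382
  stratum 3: (3900/16900)²·(1 − 895/3900)·34.13²/895 = 0.0534054
  stratum 4: (5900/16900)²·(1 − 318/5900)·33.55²/318 = 0.408156
V_st = 0.685463
V_srs = (1 − 1808/16900)·1218.9/1808 = 0.602046
Relative efficiency = V_srs / V_st = 0.602046/0.685463 = 0.8783

RE ≈ 0.878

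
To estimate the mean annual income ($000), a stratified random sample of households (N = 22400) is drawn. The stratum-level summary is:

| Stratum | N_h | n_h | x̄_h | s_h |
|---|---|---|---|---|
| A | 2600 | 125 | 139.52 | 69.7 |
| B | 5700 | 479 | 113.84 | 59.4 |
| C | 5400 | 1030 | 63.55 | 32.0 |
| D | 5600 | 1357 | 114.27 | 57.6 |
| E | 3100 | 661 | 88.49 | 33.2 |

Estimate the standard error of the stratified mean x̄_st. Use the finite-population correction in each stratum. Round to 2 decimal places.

V̂(x̄_st) = Σ W_h² (1 − n_h/N_h) s_h²/n_h, with W_h = N_h/N and N = 22400:
  stratum A: (2600/22400)²·(1 − 125/2600)·69.7²/125 = 0.498434
  stratum B: (5700/22400)²·(1 − 479/5700)·59.4²/479 = 0.436888
  stratum C: (5400/22400)²·(1 − 1030/5400)·32.0²/1030 = 0.0467565
  stratum D: (5600/22400)²·(1 − 1357/5600)·57.6²/1357 = 0.115779
  stratum E: (3100/22400)²·(1 − 661/3100)·33.2²/661 = 0.0251277
V̂(x̄_st) = 1.12299
SE(x̄_st) = √1.12299 = 1.05971

SE(x̄_st) ≈ 1.06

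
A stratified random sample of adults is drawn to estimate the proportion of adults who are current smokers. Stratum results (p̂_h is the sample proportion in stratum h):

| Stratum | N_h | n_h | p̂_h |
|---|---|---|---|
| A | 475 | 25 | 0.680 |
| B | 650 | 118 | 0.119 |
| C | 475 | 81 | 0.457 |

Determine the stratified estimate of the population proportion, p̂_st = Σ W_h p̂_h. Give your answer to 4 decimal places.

N = 1600; stratum weights W_h = N_h/N.
p̂_st = Σ W_h p̂_h = (475·0.680 + 650·0.119 + 475·0.457)/1600 = 0.38589

p̂_st ≈ 0.3859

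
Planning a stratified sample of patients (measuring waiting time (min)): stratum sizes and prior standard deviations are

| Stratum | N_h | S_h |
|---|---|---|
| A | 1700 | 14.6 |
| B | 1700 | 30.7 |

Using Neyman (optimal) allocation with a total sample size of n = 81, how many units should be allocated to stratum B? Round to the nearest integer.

55

Neyman allocation: n_h = n · N_h S_h / Σ N_i S_i, with n = 81.
  stratum A: N_h·S_h = 1700·14.6 = 24820.00
  stratum B: N_h·S_h = 1700·30.7 = 52190.00
Σ N_h S_h = 77010.00
n for stratum B = 81·52190.00/77010.00 = 54.894 → 55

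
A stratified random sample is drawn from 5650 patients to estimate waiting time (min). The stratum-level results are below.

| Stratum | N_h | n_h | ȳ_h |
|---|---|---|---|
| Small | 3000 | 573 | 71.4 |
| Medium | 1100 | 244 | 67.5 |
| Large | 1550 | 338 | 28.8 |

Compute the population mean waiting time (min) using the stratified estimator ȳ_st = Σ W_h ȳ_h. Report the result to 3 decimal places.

N = Σ N_h = 5650. Stratum weights W_h = N_h/N.
ȳ_st = (3000·71.4 + 1100·67.5 + 1550·28.8) / 5650 = 58.95398

ȳ_st ≈ 58.954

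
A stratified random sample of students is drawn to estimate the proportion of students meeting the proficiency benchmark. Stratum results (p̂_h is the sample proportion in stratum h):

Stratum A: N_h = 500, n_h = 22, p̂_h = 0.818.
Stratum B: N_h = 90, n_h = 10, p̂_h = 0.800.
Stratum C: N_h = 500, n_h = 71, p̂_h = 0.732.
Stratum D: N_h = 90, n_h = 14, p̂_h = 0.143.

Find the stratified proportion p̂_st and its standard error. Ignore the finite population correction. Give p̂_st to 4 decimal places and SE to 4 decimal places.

p̂_st ≈ 0.7287, SE ≈ 0.0440

N = 1180; stratum weights W_h = N_h/N.
p̂_st = Σ W_h p̂_h = (500·0.818 + 90·0.800 + 500·0.732 + 90·0.143)/1180 = 0.72870
V̂(p̂_st) = Σ W_h² p̂_h(1−p̂_h)/(n_h−1):
  stratum A: (500/1180)²·0.818·0.182/21 = 0.00127286
  stratum B: (90/1180)²·0.800·0.200/9 = 0.000103419
  stratum C: (500/1180)²·0.732·0.268/70 = 0.000503181
  stratum D: (90/1180)²·0.143·0.857/13 = 5.48396e-05
V̂(p̂_st) = 0.0019343; SE = √V̂ = 0.0439807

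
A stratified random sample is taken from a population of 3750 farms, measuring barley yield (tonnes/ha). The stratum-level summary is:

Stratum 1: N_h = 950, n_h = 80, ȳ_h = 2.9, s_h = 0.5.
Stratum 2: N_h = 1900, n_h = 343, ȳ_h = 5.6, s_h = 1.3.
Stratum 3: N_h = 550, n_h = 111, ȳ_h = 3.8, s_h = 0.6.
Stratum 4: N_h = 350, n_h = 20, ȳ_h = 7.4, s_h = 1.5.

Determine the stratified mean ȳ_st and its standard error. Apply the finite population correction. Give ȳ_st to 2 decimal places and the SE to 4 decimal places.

ȳ_st = Σ W_h ȳ_h = (950·2.9 + 1900·5.6 + 550·3.8 + 350·7.4)/3750 = 4.82000
V̂(ȳ_st) = Σ W_h² (1 − n_h/N_h) s_h²/n_h, with W_h = N_h/N and N = 3750:
  stratum 1: (950/3750)²·(1 − 80/950)·0.5²/80 = 0.000183667
  stratum 2: (1900/3750)²·(1 − 343/1900)·1.3²/343 = 0.00103651
  stratum 3: (550/3750)²·(1 − 111/550)·0.6²/111 = 5.56858e-05
  stratum 4: (350/3750)²·(1 − 20/350)·1.5²/20 = 0.000924
V̂(ȳ_st) = 0.00219986
SE(ȳ_st) = √0.00219986 = 0.0469027

ȳ_st ≈ 4.82, SE ≈ 0.0469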